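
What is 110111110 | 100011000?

OR: 1 when either bit is 1
  110111110
| 100011000
-----------
  110111110
Decimal: 446 | 280 = 446



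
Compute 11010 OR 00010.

OR: 1 when either bit is 1
  11010
| 00010
-------
  11010
Decimal: 26 | 2 = 26



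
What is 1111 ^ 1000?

XOR: 1 when bits differ
  1111
^ 1000
------
  0111
Decimal: 15 ^ 8 = 7



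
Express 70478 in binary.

Using repeated division by 2:
70478 ÷ 2 = 35239 remainder 0
35239 ÷ 2 = 17619 remainder 1
17619 ÷ 2 = 8809 remainder 1
8809 ÷ 2 = 4404 remainder 1
4404 ÷ 2 = 2202 remainder 0
2202 ÷ 2 = 1101 remainder 0
1101 ÷ 2 = 550 remainder 1
550 ÷ 2 = 275 remainder 0
275 ÷ 2 = 137 remainder 1
137 ÷ 2 = 68 remainder 1
68 ÷ 2 = 34 remainder 0
34 ÷ 2 = 17 remainder 0
17 ÷ 2 = 8 remainder 1
8 ÷ 2 = 4 remainder 0
4 ÷ 2 = 2 remainder 0
2 ÷ 2 = 1 remainder 0
1 ÷ 2 = 0 remainder 1
Reading remainders bottom to top: 10001001101001110



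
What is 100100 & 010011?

AND: 1 only when both bits are 1
  100100
& 010011
--------
  000000
Decimal: 36 & 19 = 0



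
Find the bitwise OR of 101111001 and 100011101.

OR: 1 when either bit is 1
  101111001
| 100011101
-----------
  101111101
Decimal: 377 | 285 = 381



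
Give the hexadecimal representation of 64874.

Using repeated division by 16 (digits 10–15 are A–F):
64874 ÷ 16 = 4054 remainder 10 (A)
4054 ÷ 16 = 253 remainder 6
253 ÷ 16 = 15 remainder 13 (D)
15 ÷ 16 = 0 remainder 15 (F)
Reading remainders bottom to top: FD6A



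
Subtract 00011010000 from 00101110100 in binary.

Method 1 - Direct subtraction (column by column from the right: bit − bit − borrow-in; if negative, add 2 and borrow 1 from the next column):
borrow: 00100000000
        00101110100
-       00011010000
-------------------
        00010100100

Method 2 - Add two's complement:
Two's complement of 00011010000: invert → 11100101111, add 1 → 11100110000
  00101110100
+ 11100110000
-------------
 100010100100  (end carry out of the top bit = 1)
Discarding the end carry: 00010100100
Decimal check:
  00101110100 = 256 + 64 + 32 + 16 + 4 = 372
  00011010000 = 128 + 64 + 16 = 208
  372 - 208 = 164, and 00010100100 = 128 + 32 + 4 = 164 ✓



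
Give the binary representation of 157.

Using repeated division by 2:
157 ÷ 2 = 78 remainder 1
78 ÷ 2 = 39 remainder 0
39 ÷ 2 = 19 remainder 1
19 ÷ 2 = 9 remainder 1
9 ÷ 2 = 4 remainder 1
4 ÷ 2 = 2 remainder 0
2 ÷ 2 = 1 remainder 0
1 ÷ 2 = 0 remainder 1
Reading remainders bottom to top: 10011101



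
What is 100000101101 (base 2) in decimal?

Sum of powers of 2 for each 1-bit:
2^0 + 2^2 + 2^3 + 2^5 + 2^11
= 1 + 4 + 8 + 32 + 2048
= 2093



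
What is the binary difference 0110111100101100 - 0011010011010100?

Method 1 - Direct subtraction (column by column from the right: bit − bit − borrow-in; if negative, add 2 and borrow 1 from the next column):
borrow: 0110000110100000
        0110111100101100
-       0011010011010100
------------------------
        0011101001011000

Method 2 - Add two's complement:
Two's complement of 0011010011010100: invert → 1100101100101011, add 1 → 1100101100101100
  0110111100101100
+ 1100101100101100
------------------
 10011101001011000  (end carry out of the top bit = 1)
Discarding the end carry: 0011101001011000
Decimal check:
  0110111100101100 = 16384 + 8192 + 2048 + 1024 + 512 + 256 + 32 + 8 + 4 = 28460
  0011010011010100 = 8192 + 4096 + 1024 + 128 + 64 + 16 + 4 = 13524
  28460 - 13524 = 14936, and 0011101001011000 = 8192 + 4096 + 2048 + 512 + 64 + 16 + 8 = 14936 ✓



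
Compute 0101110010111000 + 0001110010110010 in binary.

Add column by column from the right: bit + bit + carry-in; write the sum mod 2, carry 1 when the sum is 2 or 3.
carry:  0011100101100000
        0101110010111000
+       0001110010110010
------------------------
       00111100101101010
(the carry out of the leftmost column, 0, becomes the leading bit)
Decimal check:
  0101110010111000 = 16384 + 4096 + 2048 + 1024 + 128 + 32 + 16 + 8 = 23736
  0001110010110010 = 4096 + 2048 + 1024 + 128 + 32 + 16 + 2 = 7346
  23736 + 7346 = 31082, and 00111100101101010 = 16384 + 8192 + 4096 + 2048 + 256 + 64 + 32 + 8 + 2 = 31082 ✓



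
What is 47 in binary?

Using repeated division by 2:
47 ÷ 2 = 23 remainder 1
23 ÷ 2 = 11 remainder 1
11 ÷ 2 = 5 remainder 1
5 ÷ 2 = 2 remainder 1
2 ÷ 2 = 1 remainder 0
1 ÷ 2 = 0 remainder 1
Reading remainders bottom to top: 101111



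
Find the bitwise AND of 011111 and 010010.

AND: 1 only when both bits are 1
  011111
& 010010
--------
  010010
Decimal: 31 & 18 = 18



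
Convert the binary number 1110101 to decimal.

Sum of powers of 2 for each 1-bit:
2^0 + 2^2 + 2^4 + 2^5 + 2^6
= 1 + 4 + 16 + 32 + 64
= 117



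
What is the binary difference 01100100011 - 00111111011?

Method 1 - Direct subtraction (column by column from the right: bit − bit − borrow-in; if negative, add 2 and borrow 1 from the next column):
borrow: 01111110000
        01100100011
-       00111111011
-------------------
        00100101000

Method 2 - Add two's complement:
Two's complement of 00111111011: invert → 11000000100, add 1 → 11000000101
  01100100011
+ 11000000101
-------------
 100100101000  (end carry out of the top bit = 1)
Discarding the end carry: 00100101000
Decimal check:
  01100100011 = 512 + 256 + 32 + 2 + 1 = 803
  00111111011 = 256 + 128 + 64 + 32 + 16 + 8 + 2 + 1 = 507
  803 - 507 = 296, and 00100101000 = 256 + 32 + 8 = 296 ✓



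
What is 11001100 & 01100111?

AND: 1 only when both bits are 1
  11001100
& 01100111
----------
  01000100
Decimal: 204 & 103 = 68



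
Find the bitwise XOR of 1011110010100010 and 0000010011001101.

XOR: 1 when bits differ
  1011110010100010
^ 0000010011001101
------------------
  1011100001101111
Decimal: 48290 ^ 1229 = 47215



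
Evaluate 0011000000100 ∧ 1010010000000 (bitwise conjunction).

AND: 1 only when both bits are 1
  0011000000100
& 1010010000000
---------------
  0010000000000
Decimal: 1540 & 5248 = 1024



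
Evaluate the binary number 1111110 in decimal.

Sum of powers of 2 for each 1-bit:
2^1 + 2^2 + 2^3 + 2^4 + 2^5 + 2^6
= 2 + 4 + 8 + 16 + 32 + 64
= 126



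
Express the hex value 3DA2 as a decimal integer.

Expand by place value (powers of 16):
Digit values: D = 13, A = 10
3DA2 = 3 × 16^3 + 13 × 16^2 + 10 × 16^1 + 2 × 16^0
= 3 × 4096 + 13 × 256 + 10 × 16 + 2 × 1
= 12288 + 3328 + 160 + 2
= 15778



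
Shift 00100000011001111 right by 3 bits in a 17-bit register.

Original: 00100000011001111 (decimal 16591)
Shift right by 3 positions
Drop the 3 low bits; fill with zeros on the left
Result: 00000100000011001 (decimal 2073)
Equivalent: 16591 >> 3 = 16591 ÷ 2^3 = 2073



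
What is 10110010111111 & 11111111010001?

AND: 1 only when both bits are 1
  10110010111111
& 11111111010001
----------------
  10110010010001
Decimal: 11455 & 16337 = 11409



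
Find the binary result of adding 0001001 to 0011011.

Add column by column from the right: bit + bit + carry-in; write the sum mod 2, carry 1 when the sum is 2 or 3.
carry:  0110110
        0001001
+       0011011
---------------
       00100100
(the carry out of the leftmost column, 0, becomes the leading bit)
Decimal check:
  0001001 = 8 + 1 = 9
  0011011 = 16 + 8 + 2 + 1 = 27
  9 + 27 = 36, and 00100100 = 32 + 4 = 36 ✓



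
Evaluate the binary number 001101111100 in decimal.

Sum of powers of 2 for each 1-bit:
2^2 + 2^3 + 2^4 + 2^5 + 2^6 + 2^8 + 2^9
= 4 + 8 + 16 + 32 + 64 + 256 + 512
= 892



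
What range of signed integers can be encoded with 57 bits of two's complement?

For 57-bit two's complement:
Minimum: -2^56 = -72057594037927936
Maximum: 2^56 - 1 = 72057594037927935



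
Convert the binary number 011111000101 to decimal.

Sum of powers of 2 for each 1-bit:
2^0 + 2^2 + 2^6 + 2^7 + 2^8 + 2^9 + 2^10
= 1 + 4 + 64 + 128 + 256 + 512 + 1024
= 1989



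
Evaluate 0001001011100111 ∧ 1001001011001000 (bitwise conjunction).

AND: 1 only when both bits are 1
  0001001011100111
& 1001001011001000
------------------
  0001001011000000
Decimal: 4839 & 37576 = 4800



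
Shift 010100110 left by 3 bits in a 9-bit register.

Original: 010100110 (decimal 166)
Shift left by 3 positions
Append 3 zeros on the right and drop the 3 high bits that overflow the 9-bit width
Result: 100110000 (decimal 304)
Equivalent: 166 << 3 = 166 × 2^3 = 1328, truncated to 9 bits = 304



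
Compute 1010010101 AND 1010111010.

AND: 1 only when both bits are 1
  1010010101
& 1010111010
------------
  1010010000
Decimal: 661 & 698 = 656



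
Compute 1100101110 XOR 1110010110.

XOR: 1 when bits differ
  1100101110
^ 1110010110
------------
  0010111000
Decimal: 814 ^ 918 = 184



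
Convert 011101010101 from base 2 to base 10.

Sum of powers of 2 for each 1-bit:
2^0 + 2^2 + 2^4 + 2^6 + 2^8 + 2^9 + 2^10
= 1 + 4 + 16 + 64 + 256 + 512 + 1024
= 1877



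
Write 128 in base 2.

Using repeated division by 2:
128 ÷ 2 = 64 remainder 0
64 ÷ 2 = 32 remainder 0
32 ÷ 2 = 16 remainder 0
16 ÷ 2 = 8 remainder 0
8 ÷ 2 = 4 remainder 0
4 ÷ 2 = 2 remainder 0
2 ÷ 2 = 1 remainder 0
1 ÷ 2 = 0 remainder 1
Reading remainders bottom to top: 10000000



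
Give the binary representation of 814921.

Using repeated division by 2:
814921 ÷ 2 = 407460 remainder 1
407460 ÷ 2 = 203730 remainder 0
203730 ÷ 2 = 101865 remainder 0
101865 ÷ 2 = 50932 remainder 1
50932 ÷ 2 = 25466 remainder 0
25466 ÷ 2 = 12733 remainder 0
12733 ÷ 2 = 6366 remainder 1
6366 ÷ 2 = 3183 remainder 0
3183 ÷ 2 = 1591 remainder 1
1591 ÷ 2 = 795 remainder 1
795 ÷ 2 = 397 remainder 1
397 ÷ 2 = 198 remainder 1
198 ÷ 2 = 99 remainder 0
99 ÷ 2 = 49 remainder 1
49 ÷ 2 = 24 remainder 1
24 ÷ 2 = 12 remainder 0
12 ÷ 2 = 6 remainder 0
6 ÷ 2 = 3 remainder 0
3 ÷ 2 = 1 remainder 1
1 ÷ 2 = 0 remainder 1
Reading remainders bottom to top: 11000110111101001001



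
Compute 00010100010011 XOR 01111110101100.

XOR: 1 when bits differ
  00010100010011
^ 01111110101100
----------------
  01101010111111
Decimal: 1299 ^ 8108 = 6847



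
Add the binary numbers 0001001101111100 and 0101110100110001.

Add column by column from the right: bit + bit + carry-in; write the sum mod 2, carry 1 when the sum is 2 or 3.
carry:  0011111011100000
        0001001101111100
+       0101110100110001
------------------------
       00111000010101101
(the carry out of the leftmost column, 0, becomes the leading bit)
Decimal check:
  0001001101111100 = 4096 + 512 + 256 + 64 + 32 + 16 + 8 + 4 = 4988
  0101110100110001 = 16384 + 4096 + 2048 + 1024 + 256 + 32 + 16 + 1 = 23857
  4988 + 23857 = 28845, and 00111000010101101 = 16384 + 8192 + 4096 + 128 + 32 + 8 + 4 + 1 = 28845 ✓



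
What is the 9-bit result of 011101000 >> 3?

Original: 011101000 (decimal 232)
Shift right by 3 positions
Drop the 3 low bits; fill with zeros on the left
Result: 000011101 (decimal 29)
Equivalent: 232 >> 3 = 232 ÷ 2^3 = 29



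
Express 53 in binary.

Using repeated division by 2:
53 ÷ 2 = 26 remainder 1
26 ÷ 2 = 13 remainder 0
13 ÷ 2 = 6 remainder 1
6 ÷ 2 = 3 remainder 0
3 ÷ 2 = 1 remainder 1
1 ÷ 2 = 0 remainder 1
Reading remainders bottom to top: 110101



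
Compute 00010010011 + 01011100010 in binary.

Add column by column from the right: bit + bit + carry-in; write the sum mod 2, carry 1 when the sum is 2 or 3.
carry:  00100000100
        00010010011
+       01011100010
-------------------
       001101110101
(the carry out of the leftmost column, 0, becomes the leading bit)
Decimal check:
  00010010011 = 128 + 16 + 2 + 1 = 147
  01011100010 = 512 + 128 + 64 + 32 + 2 = 738
  147 + 738 = 885, and 001101110101 = 512 + 256 + 64 + 32 + 16 + 4 + 1 = 885 ✓



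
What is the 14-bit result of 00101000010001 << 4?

Original: 00101000010001 (decimal 2577)
Shift left by 4 positions
Append 4 zeros on the right and drop the 4 high bits that overflow the 14-bit width
Result: 10000100010000 (decimal 8464)
Equivalent: 2577 << 4 = 2577 × 2^4 = 41232, truncated to 14 bits = 8464



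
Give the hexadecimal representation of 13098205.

Using repeated division by 16 (digits 10–15 are A–F):
13098205 ÷ 16 = 818637 remainder 13 (D)
818637 ÷ 16 = 51164 remainder 13 (D)
51164 ÷ 16 = 3197 remainder 12 (C)
3197 ÷ 16 = 199 remainder 13 (D)
199 ÷ 16 = 12 remainder 7
12 ÷ 16 = 0 remainder 12 (C)
Reading remainders bottom to top: C7DCDD



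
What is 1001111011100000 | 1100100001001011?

OR: 1 when either bit is 1
  1001111011100000
| 1100100001001011
------------------
  1101111011101011
Decimal: 40672 | 51275 = 57067



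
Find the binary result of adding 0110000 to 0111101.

Add column by column from the right: bit + bit + carry-in; write the sum mod 2, carry 1 when the sum is 2 or 3.
carry:  1100000
        0110000
+       0111101
---------------
       01101101
(the carry out of the leftmost column, 0, becomes the leading bit)
Decimal check:
  0110000 = 32 + 16 = 48
  0111101 = 32 + 16 + 8 + 4 + 1 = 61
  48 + 61 = 109, and 01101101 = 64 + 32 + 8 + 4 + 1 = 109 ✓



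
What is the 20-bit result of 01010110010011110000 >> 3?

Original: 01010110010011110000 (decimal 353520)
Shift right by 3 positions
Drop the 3 low bits; fill with zeros on the left
Result: 00001010110010011110 (decimal 44190)
Equivalent: 353520 >> 3 = 353520 ÷ 2^3 = 44190



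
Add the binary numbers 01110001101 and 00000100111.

Add column by column from the right: bit + bit + carry-in; write the sum mod 2, carry 1 when the sum is 2 or 3.
carry:  00000011110
        01110001101
+       00000100111
-------------------
       001110110100
(the carry out of the leftmost column, 0, becomes the leading bit)
Decimal check:
  01110001101 = 512 + 256 + 128 + 8 + 4 + 1 = 909
  00000100111 = 32 + 4 + 2 + 1 = 39
  909 + 39 = 948, and 001110110100 = 512 + 256 + 128 + 32 + 16 + 4 = 948 ✓



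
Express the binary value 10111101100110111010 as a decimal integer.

Sum of powers of 2 for each 1-bit:
2^1 + 2^3 + 2^4 + 2^5 + 2^7 + 2^8 + 2^11 + 2^12 + 2^14 + 2^15 + 2^16 + 2^17 + 2^19
= 2 + 8 + 16 + 32 + 128 + 256 + 2048 + 4096 + 16384 + 32768 + 65536 + 131072 + 524288
= 776634



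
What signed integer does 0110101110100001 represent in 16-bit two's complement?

Binary: 0110101110100001
Sign bit: 0 (non-negative)
Read directly as an unsigned value:
0110101110100001 = 16384 + 8192 + 2048 + 512 + 256 + 128 + 32 + 1 = 27553
Value: 27553



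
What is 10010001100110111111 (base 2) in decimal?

Sum of powers of 2 for each 1-bit:
2^0 + 2^1 + 2^2 + 2^3 + 2^4 + 2^5 + 2^7 + 2^8 + 2^11 + 2^12 + 2^16 + 2^19
= 1 + 2 + 4 + 8 + 16 + 32 + 128 + 256 + 2048 + 4096 + 65536 + 524288
= 596415



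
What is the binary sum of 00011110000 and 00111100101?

Add column by column from the right: bit + bit + carry-in; write the sum mod 2, carry 1 when the sum is 2 or 3.
carry:  01111000000
        00011110000
+       00111100101
-------------------
       001011010101
(the carry out of the leftmost column, 0, becomes the leading bit)
Decimal check:
  00011110000 = 128 + 64 + 32 + 16 = 240
  00111100101 = 256 + 128 + 64 + 32 + 4 + 1 = 485
  240 + 485 = 725, and 001011010101 = 512 + 128 + 64 + 16 + 4 + 1 = 725 ✓



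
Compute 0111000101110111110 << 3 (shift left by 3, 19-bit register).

Original: 0111000101110111110 (decimal 232382)
Shift left by 3 positions
Append 3 zeros on the right and drop the 3 high bits that overflow the 19-bit width
Result: 1000101110111110000 (decimal 286192)
Equivalent: 232382 << 3 = 232382 × 2^3 = 1859056, truncated to 19 bits = 286192



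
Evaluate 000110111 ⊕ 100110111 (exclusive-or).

XOR: 1 when bits differ
  000110111
^ 100110111
-----------
  100000000
Decimal: 55 ^ 311 = 256



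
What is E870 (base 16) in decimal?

Expand by place value (powers of 16):
Digit values: E = 14
E870 = 14 × 16^3 + 8 × 16^2 + 7 × 16^1 + 0 × 16^0
= 14 × 4096 + 8 × 256 + 7 × 16 + 0 × 1
= 57344 + 2048 + 112 + 0
= 59504



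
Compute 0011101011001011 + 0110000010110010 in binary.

Add column by column from the right: bit + bit + carry-in; write the sum mod 2, carry 1 when the sum is 2 or 3.
carry:  1100000100000100
        0011101011001011
+       0110000010110010
------------------------
       01001101101111101
(the carry out of the leftmost column, 0, becomes the leading bit)
Decimal check:
  0011101011001011 = 8192 + 4096 + 2048 + 512 + 128 + 64 + 8 + 2 + 1 = 15051
  0110000010110010 = 16384 + 8192 + 128 + 32 + 16 + 2 = 24754
  15051 + 24754 = 39805, and 01001101101111101 = 32768 + 4096 + 2048 + 512 + 256 + 64 + 32 + 16 + 8 + 4 + 1 = 39805 ✓



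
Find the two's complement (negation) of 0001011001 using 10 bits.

Original: 0001011001
Step 1 - Invert all bits: 1110100110
Step 2 - Add 1: 1110100111
Verification: 0001011001 + 1110100111 = 10000000000; discarding the end carry (carry out of the top bit) leaves the 10-bit value 0000000000, as required for x + (-x)



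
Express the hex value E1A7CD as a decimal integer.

Expand by place value (powers of 16):
Digit values: E = 14, A = 10, C = 12, D = 13
E1A7CD = 14 × 16^5 + 1 × 16^4 + 10 × 16^3 + 7 × 16^2 + 12 × 16^1 + 13 × 16^0
= 14 × 1048576 + 1 × 65536 + 10 × 4096 + 7 × 256 + 12 × 16 + 13 × 1
= 14680064 + 65536 + 40960 + 1792 + 192 + 13
= 14788557



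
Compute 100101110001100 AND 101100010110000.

AND: 1 only when both bits are 1
  100101110001100
& 101100010110000
-----------------
  100100010000000
Decimal: 19340 & 22704 = 18560



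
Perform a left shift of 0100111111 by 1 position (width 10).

Original: 0100111111 (decimal 319)
Shift left by 1 position
Append 1 zero on the right
Result: 1001111110 (decimal 638)
Equivalent: 319 << 1 = 319 × 2^1 = 638



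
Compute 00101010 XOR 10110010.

XOR: 1 when bits differ
  00101010
^ 10110010
----------
  10011000
Decimal: 42 ^ 178 = 152



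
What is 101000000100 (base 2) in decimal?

Sum of powers of 2 for each 1-bit:
2^2 + 2^9 + 2^11
= 4 + 512 + 2048
= 2564



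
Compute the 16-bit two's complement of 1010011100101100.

Original (sign bit 1, negative): 1010011100101100
Step 1 - Invert all bits: 0101100011010011
Step 2 - Add 1: 0101100011010100
Verification: 1010011100101100 + 0101100011010100 = 10000000000000000; discarding the end carry (carry out of the top bit) leaves the 16-bit value 0000000000000000, as required for x + (-x)



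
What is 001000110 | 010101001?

OR: 1 when either bit is 1
  001000110
| 010101001
-----------
  011101111
Decimal: 70 | 169 = 239



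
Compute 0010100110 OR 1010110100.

OR: 1 when either bit is 1
  0010100110
| 1010110100
------------
  1010110110
Decimal: 166 | 692 = 694



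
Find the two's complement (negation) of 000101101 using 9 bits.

Original: 000101101
Step 1 - Invert all bits: 111010010
Step 2 - Add 1: 111010011
Verification: 000101101 + 111010011 = 1000000000; discarding the end carry (carry out of the top bit) leaves the 9-bit value 000000000, as required for x + (-x)



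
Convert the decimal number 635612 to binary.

Using repeated division by 2:
635612 ÷ 2 = 317806 remainder 0
317806 ÷ 2 = 158903 remainder 0
158903 ÷ 2 = 79451 remainder 1
79451 ÷ 2 = 39725 remainder 1
39725 ÷ 2 = 19862 remainder 1
19862 ÷ 2 = 9931 remainder 0
9931 ÷ 2 = 4965 remainder 1
4965 ÷ 2 = 2482 remainder 1
2482 ÷ 2 = 1241 remainder 0
1241 ÷ 2 = 620 remainder 1
620 ÷ 2 = 310 remainder 0
310 ÷ 2 = 155 remainder 0
155 ÷ 2 = 77 remainder 1
77 ÷ 2 = 38 remainder 1
38 ÷ 2 = 19 remainder 0
19 ÷ 2 = 9 remainder 1
9 ÷ 2 = 4 remainder 1
4 ÷ 2 = 2 remainder 0
2 ÷ 2 = 1 remainder 0
1 ÷ 2 = 0 remainder 1
Reading remainders bottom to top: 10011011001011011100



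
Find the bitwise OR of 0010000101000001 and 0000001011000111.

OR: 1 when either bit is 1
  0010000101000001
| 0000001011000111
------------------
  0010001111000111
Decimal: 8513 | 711 = 9159



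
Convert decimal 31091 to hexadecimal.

Using repeated division by 16 (digits 10–15 are A–F):
31091 ÷ 16 = 1943 remainder 3
1943 ÷ 16 = 121 remainder 7
121 ÷ 16 = 7 remainder 9
7 ÷ 16 = 0 remainder 7
Reading remainders bottom to top: 7973



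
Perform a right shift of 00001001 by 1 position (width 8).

Original: 00001001 (decimal 9)
Shift right by 1 position
Drop the 1 low bit; fill with zero on the left
Result: 00000100 (decimal 4)
Equivalent: 9 >> 1 = 9 ÷ 2^1 = 4



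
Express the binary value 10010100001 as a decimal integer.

Sum of powers of 2 for each 1-bit:
2^0 + 2^5 + 2^7 + 2^10
= 1 + 32 + 128 + 1024
= 1185



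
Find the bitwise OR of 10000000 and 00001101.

OR: 1 when either bit is 1
  10000000
| 00001101
----------
  10001101
Decimal: 128 | 13 = 141



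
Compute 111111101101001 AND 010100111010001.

AND: 1 only when both bits are 1
  111111101101001
& 010100111010001
-----------------
  010100101000001
Decimal: 32617 & 10705 = 10561



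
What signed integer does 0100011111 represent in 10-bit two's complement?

Binary: 0100011111
Sign bit: 0 (non-negative)
Read directly as an unsigned value:
0100011111 = 256 + 16 + 8 + 4 + 2 + 1 = 287
Value: 287



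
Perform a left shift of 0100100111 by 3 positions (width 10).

Original: 0100100111 (decimal 295)
Shift left by 3 positions
Append 3 zeros on the right and drop the 3 high bits that overflow the 10-bit width
Result: 0100111000 (decimal 312)
Equivalent: 295 << 3 = 295 × 2^3 = 2360, truncated to 10 bits = 312



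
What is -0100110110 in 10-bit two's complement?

Original: 0100110110
Step 1 - Invert all bits: 1011001001
Step 2 - Add 1: 1011001010
Verification: 0100110110 + 1011001010 = 10000000000; discarding the end carry (carry out of the top bit) leaves the 10-bit value 0000000000, as required for x + (-x)



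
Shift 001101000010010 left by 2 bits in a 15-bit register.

Original: 001101000010010 (decimal 6674)
Shift left by 2 positions
Append 2 zeros on the right
Result: 110100001001000 (decimal 26696)
Equivalent: 6674 << 2 = 6674 × 2^2 = 26696



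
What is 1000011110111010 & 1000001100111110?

AND: 1 only when both bits are 1
  1000011110111010
& 1000001100111110
------------------
  1000001100111010
Decimal: 34746 & 33598 = 33594



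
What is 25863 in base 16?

Using repeated division by 16 (digits 10–15 are A–F):
25863 ÷ 16 = 1616 remainder 7
1616 ÷ 16 = 101 remainder 0
101 ÷ 16 = 6 remainder 5
6 ÷ 16 = 0 remainder 6
Reading remainders bottom to top: 6507



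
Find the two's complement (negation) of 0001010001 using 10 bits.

Original: 0001010001
Step 1 - Invert all bits: 1110101110
Step 2 - Add 1: 1110101111
Verification: 0001010001 + 1110101111 = 10000000000; discarding the end carry (carry out of the top bit) leaves the 10-bit value 0000000000, as required for x + (-x)



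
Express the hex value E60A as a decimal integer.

Expand by place value (powers of 16):
Digit values: E = 14, A = 10
E60A = 14 × 16^3 + 6 × 16^2 + 0 × 16^1 + 10 × 16^0
= 14 × 4096 + 6 × 256 + 0 × 16 + 10 × 1
= 57344 + 1536 + 0 + 10
= 58890



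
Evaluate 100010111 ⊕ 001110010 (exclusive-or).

XOR: 1 when bits differ
  100010111
^ 001110010
-----------
  101100101
Decimal: 279 ^ 114 = 357



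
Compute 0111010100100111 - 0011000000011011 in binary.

Method 1 - Direct subtraction (column by column from the right: bit − bit − borrow-in; if negative, add 2 and borrow 1 from the next column):
borrow: 0000000000110000
        0111010100100111
-       0011000000011011
------------------------
        0100010100001100

Method 2 - Add two's complement:
Two's complement of 0011000000011011: invert → 1100111111100100, add 1 → 1100111111100101
  0111010100100111
+ 1100111111100101
------------------
 10100010100001100  (end carry out of the top bit = 1)
Discarding the end carry: 0100010100001100
Decimal check:
  0111010100100111 = 16384 + 8192 + 4096 + 1024 + 256 + 32 + 4 + 2 + 1 = 29991
  0011000000011011 = 8192 + 4096 + 16 + 8 + 2 + 1 = 12315
  29991 - 12315 = 17676, and 0100010100001100 = 16384 + 1024 + 256 + 8 + 4 = 17676 ✓



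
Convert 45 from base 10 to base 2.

Using repeated division by 2:
45 ÷ 2 = 22 remainder 1
22 ÷ 2 = 11 remainder 0
11 ÷ 2 = 5 remainder 1
5 ÷ 2 = 2 remainder 1
2 ÷ 2 = 1 remainder 0
1 ÷ 2 = 0 remainder 1
Reading remainders bottom to top: 101101



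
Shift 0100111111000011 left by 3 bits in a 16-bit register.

Original: 0100111111000011 (decimal 20419)
Shift left by 3 positions
Append 3 zeros on the right and drop the 3 high bits that overflow the 16-bit width
Result: 0111111000011000 (decimal 32280)
Equivalent: 20419 << 3 = 20419 × 2^3 = 163352, truncated to 16 bits = 32280



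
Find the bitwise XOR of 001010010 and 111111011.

XOR: 1 when bits differ
  001010010
^ 111111011
-----------
  110101001
Decimal: 82 ^ 507 = 425



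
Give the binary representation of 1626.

Using repeated division by 2:
1626 ÷ 2 = 813 remainder 0
813 ÷ 2 = 406 remainder 1
406 ÷ 2 = 203 remainder 0
203 ÷ 2 = 101 remainder 1
101 ÷ 2 = 50 remainder 1
50 ÷ 2 = 25 remainder 0
25 ÷ 2 = 12 remainder 1
12 ÷ 2 = 6 remainder 0
6 ÷ 2 = 3 remainder 0
3 ÷ 2 = 1 remainder 1
1 ÷ 2 = 0 remainder 1
Reading remainders bottom to top: 11001011010



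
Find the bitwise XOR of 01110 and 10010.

XOR: 1 when bits differ
  01110
^ 10010
-------
  11100
Decimal: 14 ^ 18 = 28



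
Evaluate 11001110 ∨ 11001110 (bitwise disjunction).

OR: 1 when either bit is 1
  11001110
| 11001110
----------
  11001110
Decimal: 206 | 206 = 206



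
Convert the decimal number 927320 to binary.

Using repeated division by 2:
927320 ÷ 2 = 463660 remainder 0
463660 ÷ 2 = 231830 remainder 0
231830 ÷ 2 = 115915 remainder 0
115915 ÷ 2 = 57957 remainder 1
57957 ÷ 2 = 28978 remainder 1
28978 ÷ 2 = 14489 remainder 0
14489 ÷ 2 = 7244 remainder 1
7244 ÷ 2 = 3622 remainder 0
3622 ÷ 2 = 1811 remainder 0
1811 ÷ 2 = 905 remainder 1
905 ÷ 2 = 452 remainder 1
452 ÷ 2 = 226 remainder 0
226 ÷ 2 = 113 remainder 0
113 ÷ 2 = 56 remainder 1
56 ÷ 2 = 28 remainder 0
28 ÷ 2 = 14 remainder 0
14 ÷ 2 = 7 remainder 0
7 ÷ 2 = 3 remainder 1
3 ÷ 2 = 1 remainder 1
1 ÷ 2 = 0 remainder 1
Reading remainders bottom to top: 11100010011001011000



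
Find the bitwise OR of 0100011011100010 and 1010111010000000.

OR: 1 when either bit is 1
  0100011011100010
| 1010111010000000
------------------
  1110111011100010
Decimal: 18146 | 44672 = 61154



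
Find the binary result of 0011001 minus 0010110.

Method 1 - Direct subtraction (column by column from the right: bit − bit − borrow-in; if negative, add 2 and borrow 1 from the next column):
borrow: 0001100
        0011001
-       0010110
---------------
        0000011

Method 2 - Add two's complement:
Two's complement of 0010110: invert → 1101001, add 1 → 1101010
  0011001
+ 1101010
---------
 10000011  (end carry out of the top bit = 1)
Discarding the end carry: 0000011
Decimal check:
  0011001 = 16 + 8 + 1 = 25
  0010110 = 16 + 4 + 2 = 22
  25 - 22 = 3, and 0000011 = 2 + 1 = 3 ✓



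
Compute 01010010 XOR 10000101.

XOR: 1 when bits differ
  01010010
^ 10000101
----------
  11010111
Decimal: 82 ^ 133 = 215



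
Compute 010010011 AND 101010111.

AND: 1 only when both bits are 1
  010010011
& 101010111
-----------
  000010011
Decimal: 147 & 343 = 19



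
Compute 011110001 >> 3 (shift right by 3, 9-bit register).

Original: 011110001 (decimal 241)
Shift right by 3 positions
Drop the 3 low bits; fill with zeros on the left
Result: 000011110 (decimal 30)
Equivalent: 241 >> 3 = 241 ÷ 2^3 = 30



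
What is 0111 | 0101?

OR: 1 when either bit is 1
  0111
| 0101
------
  0111
Decimal: 7 | 5 = 7



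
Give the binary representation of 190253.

Using repeated division by 2:
190253 ÷ 2 = 95126 remainder 1
95126 ÷ 2 = 47563 remainder 0
47563 ÷ 2 = 23781 remainder 1
23781 ÷ 2 = 11890 remainder 1
11890 ÷ 2 = 5945 remainder 0
5945 ÷ 2 = 2972 remainder 1
2972 ÷ 2 = 1486 remainder 0
1486 ÷ 2 = 743 remainder 0
743 ÷ 2 = 371 remainder 1
371 ÷ 2 = 185 remainder 1
185 ÷ 2 = 92 remainder 1
92 ÷ 2 = 46 remainder 0
46 ÷ 2 = 23 remainder 0
23 ÷ 2 = 11 remainder 1
11 ÷ 2 = 5 remainder 1
5 ÷ 2 = 2 remainder 1
2 ÷ 2 = 1 remainder 0
1 ÷ 2 = 0 remainder 1
Reading remainders bottom to top: 101110011100101101



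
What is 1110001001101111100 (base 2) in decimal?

Sum of powers of 2 for each 1-bit:
2^2 + 2^3 + 2^4 + 2^5 + 2^6 + 2^8 + 2^9 + 2^12 + 2^16 + 2^17 + 2^18
= 4 + 8 + 16 + 32 + 64 + 256 + 512 + 4096 + 65536 + 131072 + 262144
= 463740



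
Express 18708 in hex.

Using repeated division by 16 (digits 10–15 are A–F):
18708 ÷ 16 = 1169 remainder 4
1169 ÷ 16 = 73 remainder 1
73 ÷ 16 = 4 remainder 9
4 ÷ 16 = 0 remainder 4
Reading remainders bottom to top: 4914



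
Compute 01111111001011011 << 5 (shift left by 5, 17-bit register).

Original: 01111111001011011 (decimal 65115)
Shift left by 5 positions
Append 5 zeros on the right and drop the 5 high bits that overflow the 17-bit width
Result: 11100101101100000 (decimal 117600)
Equivalent: 65115 << 5 = 65115 × 2^5 = 2083680, truncated to 17 bits = 117600



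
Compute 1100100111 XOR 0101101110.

XOR: 1 when bits differ
  1100100111
^ 0101101110
------------
  1001001001
Decimal: 807 ^ 366 = 585



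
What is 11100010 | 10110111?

OR: 1 when either bit is 1
  11100010
| 10110111
----------
  11110111
Decimal: 226 | 183 = 247



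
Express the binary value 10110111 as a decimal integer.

Sum of powers of 2 for each 1-bit:
2^0 + 2^1 + 2^2 + 2^4 + 2^5 + 2^7
= 1 + 2 + 4 + 16 + 32 + 128
= 183



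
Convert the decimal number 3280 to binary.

Using repeated division by 2:
3280 ÷ 2 = 1640 remainder 0
1640 ÷ 2 = 820 remainder 0
820 ÷ 2 = 410 remainder 0
410 ÷ 2 = 205 remainder 0
205 ÷ 2 = 102 remainder 1
102 ÷ 2 = 51 remainder 0
51 ÷ 2 = 25 remainder 1
25 ÷ 2 = 12 remainder 1
12 ÷ 2 = 6 remainder 0
6 ÷ 2 = 3 remainder 0
3 ÷ 2 = 1 remainder 1
1 ÷ 2 = 0 remainder 1
Reading remainders bottom to top: 110011010000



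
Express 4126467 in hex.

Using repeated division by 16 (digits 10–15 are A–F):
4126467 ÷ 16 = 257904 remainder 3
257904 ÷ 16 = 16119 remainder 0
16119 ÷ 16 = 1007 remainder 7
1007 ÷ 16 = 62 remainder 15 (F)
62 ÷ 16 = 3 remainder 14 (E)
3 ÷ 16 = 0 remainder 3
Reading remainders bottom to top: 3EF703



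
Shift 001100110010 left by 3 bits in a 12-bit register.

Original: 001100110010 (decimal 818)
Shift left by 3 positions
Append 3 zeros on the right and drop the 3 high bits that overflow the 12-bit width
Result: 100110010000 (decimal 2448)
Equivalent: 818 << 3 = 818 × 2^3 = 6544, truncated to 12 bits = 2448



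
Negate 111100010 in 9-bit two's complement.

Original (sign bit 1, negative): 111100010
Step 1 - Invert all bits: 000011101
Step 2 - Add 1: 000011110
Verification: 111100010 + 000011110 = 1000000000; discarding the end carry (carry out of the top bit) leaves the 9-bit value 000000000, as required for x + (-x)



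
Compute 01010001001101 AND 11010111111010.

AND: 1 only when both bits are 1
  01010001001101
& 11010111111010
----------------
  01010001001000
Decimal: 5197 & 13818 = 5192



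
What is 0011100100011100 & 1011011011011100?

AND: 1 only when both bits are 1
  0011100100011100
& 1011011011011100
------------------
  0011000000011100
Decimal: 14620 & 46812 = 12316



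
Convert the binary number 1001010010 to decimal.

Sum of powers of 2 for each 1-bit:
2^1 + 2^4 + 2^6 + 2^9
= 2 + 16 + 64 + 512
= 594



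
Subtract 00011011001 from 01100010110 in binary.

Method 1 - Direct subtraction (column by column from the right: bit − bit − borrow-in; if negative, add 2 and borrow 1 from the next column):
borrow: 00111110010
        01100010110
-       00011011001
-------------------
        01000111101

Method 2 - Add two's complement:
Two's complement of 00011011001: invert → 11100100110, add 1 → 11100100111
  01100010110
+ 11100100111
-------------
 101000111101  (end carry out of the top bit = 1)
Discarding the end carry: 01000111101
Decimal check:
  01100010110 = 512 + 256 + 16 + 4 + 2 = 790
  00011011001 = 128 + 64 + 16 + 8 + 1 = 217
  790 - 217 = 573, and 01000111101 = 512 + 32 + 16 + 8 + 4 + 1 = 573 ✓



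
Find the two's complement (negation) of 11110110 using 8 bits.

Original (sign bit 1, negative): 11110110
Step 1 - Invert all bits: 00001001
Step 2 - Add 1: 00001010
Verification: 11110110 + 00001010 = 100000000; discarding the end carry (carry out of the top bit) leaves the 8-bit value 00000000, as required for x + (-x)



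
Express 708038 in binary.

Using repeated division by 2:
708038 ÷ 2 = 354019 remainder 0
354019 ÷ 2 = 177009 remainder 1
177009 ÷ 2 = 88504 remainder 1
88504 ÷ 2 = 44252 remainder 0
44252 ÷ 2 = 22126 remainder 0
22126 ÷ 2 = 11063 remainder 0
11063 ÷ 2 = 5531 remainder 1
5531 ÷ 2 = 2765 remainder 1
2765 ÷ 2 = 1382 remainder 1
1382 ÷ 2 = 691 remainder 0
691 ÷ 2 = 345 remainder 1
345 ÷ 2 = 172 remainder 1
172 ÷ 2 = 86 remainder 0
86 ÷ 2 = 43 remainder 0
43 ÷ 2 = 21 remainder 1
21 ÷ 2 = 10 remainder 1
10 ÷ 2 = 5 remainder 0
5 ÷ 2 = 2 remainder 1
2 ÷ 2 = 1 remainder 0
1 ÷ 2 = 0 remainder 1
Reading remainders bottom to top: 10101100110111000110



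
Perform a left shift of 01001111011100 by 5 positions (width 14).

Original: 01001111011100 (decimal 5084)
Shift left by 5 positions
Append 5 zeros on the right and drop the 5 high bits that overflow the 14-bit width
Result: 11101110000000 (decimal 15232)
Equivalent: 5084 << 5 = 5084 × 2^5 = 162688, truncated to 14 bits = 15232



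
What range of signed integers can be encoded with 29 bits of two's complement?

For 29-bit two's complement:
Minimum: -2^28 = -268435456
Maximum: 2^28 - 1 = 268435455



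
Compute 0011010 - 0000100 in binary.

Method 1 - Direct subtraction (column by column from the right: bit − bit − borrow-in; if negative, add 2 and borrow 1 from the next column):
borrow: 0001000
        0011010
-       0000100
---------------
        0010110

Method 2 - Add two's complement:
Two's complement of 0000100: invert → 1111011, add 1 → 1111100
  0011010
+ 1111100
---------
 10010110  (end carry out of the top bit = 1)
Discarding the end carry: 0010110
Decimal check:
  0011010 = 16 + 8 + 2 = 26
  0000100 = 4
  26 - 4 = 22, and 0010110 = 16 + 4 + 2 = 22 ✓



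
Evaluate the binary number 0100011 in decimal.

Sum of powers of 2 for each 1-bit:
2^0 + 2^1 + 2^5
= 1 + 2 + 32
= 35



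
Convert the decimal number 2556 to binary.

Using repeated division by 2:
2556 ÷ 2 = 1278 remainder 0
1278 ÷ 2 = 639 remainder 0
639 ÷ 2 = 319 remainder 1
319 ÷ 2 = 159 remainder 1
159 ÷ 2 = 79 remainder 1
79 ÷ 2 = 39 remainder 1
39 ÷ 2 = 19 remainder 1
19 ÷ 2 = 9 remainder 1
9 ÷ 2 = 4 remainder 1
4 ÷ 2 = 2 remainder 0
2 ÷ 2 = 1 remainder 0
1 ÷ 2 = 0 remainder 1
Reading remainders bottom to top: 100111111100



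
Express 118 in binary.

Using repeated division by 2:
118 ÷ 2 = 59 remainder 0
59 ÷ 2 = 29 remainder 1
29 ÷ 2 = 14 remainder 1
14 ÷ 2 = 7 remainder 0
7 ÷ 2 = 3 remainder 1
3 ÷ 2 = 1 remainder 1
1 ÷ 2 = 0 remainder 1
Reading remainders bottom to top: 1110110



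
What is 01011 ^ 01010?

XOR: 1 when bits differ
  01011
^ 01010
-------
  00001
Decimal: 11 ^ 10 = 1



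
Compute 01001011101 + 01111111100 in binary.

Add column by column from the right: bit + bit + carry-in; write the sum mod 2, carry 1 when the sum is 2 or 3.
carry:  11111111000
        01001011101
+       01111111100
-------------------
       011001011001
(the carry out of the leftmost column, 0, becomes the leading bit)
Decimal check:
  01001011101 = 512 + 64 + 16 + 8 + 4 + 1 = 605
  01111111100 = 512 + 256 + 128 + 64 + 32 + 16 + 8 + 4 = 1020
  605 + 1020 = 1625, and 011001011001 = 1024 + 512 + 64 + 16 + 8 + 1 = 1625 ✓



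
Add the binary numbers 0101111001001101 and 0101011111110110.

Add column by column from the right: bit + bit + carry-in; write the sum mod 2, carry 1 when the sum is 2 or 3.
carry:  1011111111111000
        0101111001001101
+       0101011111110110
------------------------
       01011011001000011
(the carry out of the leftmost column, 0, becomes the leading bit)
Decimal check:
  0101111001001101 = 16384 + 4096 + 2048 + 1024 + 512 + 64 + 8 + 4 + 1 = 24141
  0101011111110110 = 16384 + 4096 + 1024 + 512 + 256 + 128 + 64 + 32 + 16 + 4 + 2 = 22518
  24141 + 22518 = 46659, and 01011011001000011 = 32768 + 8192 + 4096 + 1024 + 512 + 64 + 2 + 1 = 46659 ✓



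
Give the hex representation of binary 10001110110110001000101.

Group into 4-bit nibbles from right:
  0100 = 4
  0111 = 7
  0110 = 6
  1100 = C
  0100 = 4
  0101 = 5
Result: 476C45



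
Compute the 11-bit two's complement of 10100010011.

Original (sign bit 1, negative): 10100010011
Step 1 - Invert all bits: 01011101100
Step 2 - Add 1: 01011101101
Verification: 10100010011 + 01011101101 = 100000000000; discarding the end carry (carry out of the top bit) leaves the 11-bit value 00000000000, as required for x + (-x)



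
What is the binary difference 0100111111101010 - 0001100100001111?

Method 1 - Direct subtraction (column by column from the right: bit − bit − borrow-in; if negative, add 2 and borrow 1 from the next column):
borrow: 0110000000111110
        0100111111101010
-       0001100100001111
------------------------
        0011011011011011

Method 2 - Add two's complement:
Two's complement of 0001100100001111: invert → 1110011011110000, add 1 → 1110011011110001
  0100111111101010
+ 1110011011110001
------------------
 10011011011011011  (end carry out of the top bit = 1)
Discarding the end carry: 0011011011011011
Decimal check:
  0100111111101010 = 16384 + 2048 + 1024 + 512 + 256 + 128 + 64 + 32 + 8 + 2 = 20458
  0001100100001111 = 4096 + 2048 + 256 + 8 + 4 + 2 + 1 = 6415
  20458 - 6415 = 14043, and 0011011011011011 = 8192 + 4096 + 1024 + 512 + 128 + 64 + 16 + 8 + 2 + 1 = 14043 ✓



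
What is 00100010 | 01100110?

OR: 1 when either bit is 1
  00100010
| 01100110
----------
  01100110
Decimal: 34 | 102 = 102



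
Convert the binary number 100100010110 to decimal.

Sum of powers of 2 for each 1-bit:
2^1 + 2^2 + 2^4 + 2^8 + 2^11
= 2 + 4 + 16 + 256 + 2048
= 2326



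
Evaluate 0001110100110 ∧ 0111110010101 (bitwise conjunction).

AND: 1 only when both bits are 1
  0001110100110
& 0111110010101
---------------
  0001110000100
Decimal: 934 & 3989 = 900



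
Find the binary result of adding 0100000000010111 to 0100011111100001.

Add column by column from the right: bit + bit + carry-in; write the sum mod 2, carry 1 when the sum is 2 or 3.
carry:  1000000000001110
        0100000000010111
+       0100011111100001
------------------------
       01000011111111000
(the carry out of the leftmost column, 0, becomes the leading bit)
Decimal check:
  0100000000010111 = 16384 + 16 + 4 + 2 + 1 = 16407
  0100011111100001 = 16384 + 1024 + 512 + 256 + 128 + 64 + 32 + 1 = 18401
  16407 + 18401 = 34808, and 01000011111111000 = 32768 + 1024 + 512 + 256 + 128 + 64 + 32 + 16 + 8 = 34808 ✓



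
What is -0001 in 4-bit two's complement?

Original: 0001
Step 1 - Invert all bits: 1110
Step 2 - Add 1: 1111
Verification: 0001 + 1111 = 10000; discarding the end carry (carry out of the top bit) leaves the 4-bit value 0000, as required for x + (-x)



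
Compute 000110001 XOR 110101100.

XOR: 1 when bits differ
  000110001
^ 110101100
-----------
  110011101
Decimal: 49 ^ 428 = 413



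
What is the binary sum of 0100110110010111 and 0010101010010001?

Add column by column from the right: bit + bit + carry-in; write the sum mod 2, carry 1 when the sum is 2 or 3.
carry:  0001111100101110
        0100110110010111
+       0010101010010001
------------------------
       00111100000101000
(the carry out of the leftmost column, 0, becomes the leading bit)
Decimal check:
  0100110110010111 = 16384 + 2048 + 1024 + 256 + 128 + 16 + 4 + 2 + 1 = 19863
  0010101010010001 = 8192 + 2048 + 512 + 128 + 16 + 1 = 10897
  19863 + 10897 = 30760, and 00111100000101000 = 16384 + 8192 + 4096 + 2048 + 32 + 8 = 30760 ✓

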